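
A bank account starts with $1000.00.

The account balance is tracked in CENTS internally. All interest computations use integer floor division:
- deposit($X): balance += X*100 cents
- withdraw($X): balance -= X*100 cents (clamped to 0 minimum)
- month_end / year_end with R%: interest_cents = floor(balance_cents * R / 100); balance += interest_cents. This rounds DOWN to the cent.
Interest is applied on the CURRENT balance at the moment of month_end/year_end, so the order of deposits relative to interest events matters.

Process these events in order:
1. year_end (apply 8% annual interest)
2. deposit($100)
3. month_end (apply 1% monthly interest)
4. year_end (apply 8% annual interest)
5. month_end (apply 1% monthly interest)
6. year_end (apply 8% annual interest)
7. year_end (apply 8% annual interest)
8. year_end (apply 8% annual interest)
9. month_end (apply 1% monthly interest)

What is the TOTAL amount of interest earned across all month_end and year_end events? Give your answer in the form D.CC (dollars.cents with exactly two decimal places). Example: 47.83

Answer: 554.00

Derivation:
After 1 (year_end (apply 8% annual interest)): balance=$1080.00 total_interest=$80.00
After 2 (deposit($100)): balance=$1180.00 total_interest=$80.00
After 3 (month_end (apply 1% monthly interest)): balance=$1191.80 total_interest=$91.80
After 4 (year_end (apply 8% annual interest)): balance=$1287.14 total_interest=$187.14
After 5 (month_end (apply 1% monthly interest)): balance=$1300.01 total_interest=$200.01
After 6 (year_end (apply 8% annual interest)): balance=$1404.01 total_interest=$304.01
After 7 (year_end (apply 8% annual interest)): balance=$1516.33 total_interest=$416.33
After 8 (year_end (apply 8% annual interest)): balance=$1637.63 total_interest=$537.63
After 9 (month_end (apply 1% monthly interest)): balance=$1654.00 total_interest=$554.00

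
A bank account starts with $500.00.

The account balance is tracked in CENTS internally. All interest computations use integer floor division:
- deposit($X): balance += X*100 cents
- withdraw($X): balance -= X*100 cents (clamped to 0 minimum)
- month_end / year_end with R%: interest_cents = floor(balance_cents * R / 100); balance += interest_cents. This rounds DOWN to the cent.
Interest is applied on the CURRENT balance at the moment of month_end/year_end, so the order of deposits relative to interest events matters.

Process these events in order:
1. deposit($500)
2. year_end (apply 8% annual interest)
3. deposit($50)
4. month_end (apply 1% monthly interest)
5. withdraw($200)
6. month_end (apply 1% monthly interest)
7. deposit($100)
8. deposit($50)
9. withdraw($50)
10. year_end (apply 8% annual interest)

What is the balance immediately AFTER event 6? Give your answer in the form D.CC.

After 1 (deposit($500)): balance=$1000.00 total_interest=$0.00
After 2 (year_end (apply 8% annual interest)): balance=$1080.00 total_interest=$80.00
After 3 (deposit($50)): balance=$1130.00 total_interest=$80.00
After 4 (month_end (apply 1% monthly interest)): balance=$1141.30 total_interest=$91.30
After 5 (withdraw($200)): balance=$941.30 total_interest=$91.30
After 6 (month_end (apply 1% monthly interest)): balance=$950.71 total_interest=$100.71

Answer: 950.71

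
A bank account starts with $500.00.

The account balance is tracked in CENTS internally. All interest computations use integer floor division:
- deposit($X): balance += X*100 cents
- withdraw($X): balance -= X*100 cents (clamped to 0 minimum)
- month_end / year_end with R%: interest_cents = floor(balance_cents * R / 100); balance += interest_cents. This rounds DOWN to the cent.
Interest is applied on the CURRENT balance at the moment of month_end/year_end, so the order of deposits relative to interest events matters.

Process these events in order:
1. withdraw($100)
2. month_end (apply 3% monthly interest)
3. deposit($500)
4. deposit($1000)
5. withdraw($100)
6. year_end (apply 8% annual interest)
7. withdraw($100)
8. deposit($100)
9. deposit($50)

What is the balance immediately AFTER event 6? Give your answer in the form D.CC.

After 1 (withdraw($100)): balance=$400.00 total_interest=$0.00
After 2 (month_end (apply 3% monthly interest)): balance=$412.00 total_interest=$12.00
After 3 (deposit($500)): balance=$912.00 total_interest=$12.00
After 4 (deposit($1000)): balance=$1912.00 total_interest=$12.00
After 5 (withdraw($100)): balance=$1812.00 total_interest=$12.00
After 6 (year_end (apply 8% annual interest)): balance=$1956.96 total_interest=$156.96

Answer: 1956.96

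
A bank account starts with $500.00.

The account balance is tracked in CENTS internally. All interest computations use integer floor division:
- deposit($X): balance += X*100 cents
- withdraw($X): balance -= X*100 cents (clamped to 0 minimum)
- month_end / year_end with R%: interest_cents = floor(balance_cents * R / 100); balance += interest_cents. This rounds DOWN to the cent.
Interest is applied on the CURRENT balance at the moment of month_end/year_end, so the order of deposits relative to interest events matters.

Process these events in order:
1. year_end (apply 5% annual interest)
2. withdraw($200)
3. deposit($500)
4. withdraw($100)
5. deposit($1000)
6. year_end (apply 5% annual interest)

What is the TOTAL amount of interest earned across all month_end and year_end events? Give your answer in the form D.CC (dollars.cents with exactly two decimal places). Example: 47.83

Answer: 111.25

Derivation:
After 1 (year_end (apply 5% annual interest)): balance=$525.00 total_interest=$25.00
After 2 (withdraw($200)): balance=$325.00 total_interest=$25.00
After 3 (deposit($500)): balance=$825.00 total_interest=$25.00
After 4 (withdraw($100)): balance=$725.00 total_interest=$25.00
After 5 (deposit($1000)): balance=$1725.00 total_interest=$25.00
After 6 (year_end (apply 5% annual interest)): balance=$1811.25 total_interest=$111.25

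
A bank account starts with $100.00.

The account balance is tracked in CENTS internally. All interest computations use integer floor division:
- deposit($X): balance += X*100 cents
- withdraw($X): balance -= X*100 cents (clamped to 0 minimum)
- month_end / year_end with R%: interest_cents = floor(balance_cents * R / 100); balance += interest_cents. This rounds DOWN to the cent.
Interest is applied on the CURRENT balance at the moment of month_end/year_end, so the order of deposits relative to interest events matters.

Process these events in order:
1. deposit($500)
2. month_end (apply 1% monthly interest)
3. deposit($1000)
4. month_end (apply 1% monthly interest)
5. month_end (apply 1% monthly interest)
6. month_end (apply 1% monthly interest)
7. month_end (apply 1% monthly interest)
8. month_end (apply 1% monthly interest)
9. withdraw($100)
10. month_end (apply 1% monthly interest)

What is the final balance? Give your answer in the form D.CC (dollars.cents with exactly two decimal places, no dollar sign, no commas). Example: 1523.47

After 1 (deposit($500)): balance=$600.00 total_interest=$0.00
After 2 (month_end (apply 1% monthly interest)): balance=$606.00 total_interest=$6.00
After 3 (deposit($1000)): balance=$1606.00 total_interest=$6.00
After 4 (month_end (apply 1% monthly interest)): balance=$1622.06 total_interest=$22.06
After 5 (month_end (apply 1% monthly interest)): balance=$1638.28 total_interest=$38.28
After 6 (month_end (apply 1% monthly interest)): balance=$1654.66 total_interest=$54.66
After 7 (month_end (apply 1% monthly interest)): balance=$1671.20 total_interest=$71.20
After 8 (month_end (apply 1% monthly interest)): balance=$1687.91 total_interest=$87.91
After 9 (withdraw($100)): balance=$1587.91 total_interest=$87.91
After 10 (month_end (apply 1% monthly interest)): balance=$1603.78 total_interest=$103.78

Answer: 1603.78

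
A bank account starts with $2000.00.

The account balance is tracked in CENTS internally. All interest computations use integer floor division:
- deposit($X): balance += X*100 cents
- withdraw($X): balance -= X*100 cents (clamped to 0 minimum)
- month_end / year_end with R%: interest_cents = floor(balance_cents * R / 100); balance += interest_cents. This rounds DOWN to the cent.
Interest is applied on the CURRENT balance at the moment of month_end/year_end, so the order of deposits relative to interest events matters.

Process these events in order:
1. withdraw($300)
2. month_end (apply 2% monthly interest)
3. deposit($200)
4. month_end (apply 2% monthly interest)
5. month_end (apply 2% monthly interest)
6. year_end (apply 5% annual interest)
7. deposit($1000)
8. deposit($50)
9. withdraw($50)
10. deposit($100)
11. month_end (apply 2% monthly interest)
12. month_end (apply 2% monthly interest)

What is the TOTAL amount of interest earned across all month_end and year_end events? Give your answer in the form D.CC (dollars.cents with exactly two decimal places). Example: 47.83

Answer: 342.51

Derivation:
After 1 (withdraw($300)): balance=$1700.00 total_interest=$0.00
After 2 (month_end (apply 2% monthly interest)): balance=$1734.00 total_interest=$34.00
After 3 (deposit($200)): balance=$1934.00 total_interest=$34.00
After 4 (month_end (apply 2% monthly interest)): balance=$1972.68 total_interest=$72.68
After 5 (month_end (apply 2% monthly interest)): balance=$2012.13 total_interest=$112.13
After 6 (year_end (apply 5% annual interest)): balance=$2112.73 total_interest=$212.73
After 7 (deposit($1000)): balance=$3112.73 total_interest=$212.73
After 8 (deposit($50)): balance=$3162.73 total_interest=$212.73
After 9 (withdraw($50)): balance=$3112.73 total_interest=$212.73
After 10 (deposit($100)): balance=$3212.73 total_interest=$212.73
After 11 (month_end (apply 2% monthly interest)): balance=$3276.98 total_interest=$276.98
After 12 (month_end (apply 2% monthly interest)): balance=$3342.51 total_interest=$342.51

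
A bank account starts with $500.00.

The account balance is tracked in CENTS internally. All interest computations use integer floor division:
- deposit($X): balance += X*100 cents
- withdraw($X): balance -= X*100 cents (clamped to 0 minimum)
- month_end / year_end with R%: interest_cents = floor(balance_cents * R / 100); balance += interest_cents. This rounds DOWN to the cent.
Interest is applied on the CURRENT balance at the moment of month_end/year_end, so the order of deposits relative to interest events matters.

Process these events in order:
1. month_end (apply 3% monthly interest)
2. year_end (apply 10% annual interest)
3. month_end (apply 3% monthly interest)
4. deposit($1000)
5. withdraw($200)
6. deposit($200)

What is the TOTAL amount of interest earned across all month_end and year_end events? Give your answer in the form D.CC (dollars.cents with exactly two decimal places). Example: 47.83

Answer: 83.49

Derivation:
After 1 (month_end (apply 3% monthly interest)): balance=$515.00 total_interest=$15.00
After 2 (year_end (apply 10% annual interest)): balance=$566.50 total_interest=$66.50
After 3 (month_end (apply 3% monthly interest)): balance=$583.49 total_interest=$83.49
After 4 (deposit($1000)): balance=$1583.49 total_interest=$83.49
After 5 (withdraw($200)): balance=$1383.49 total_interest=$83.49
After 6 (deposit($200)): balance=$1583.49 total_interest=$83.49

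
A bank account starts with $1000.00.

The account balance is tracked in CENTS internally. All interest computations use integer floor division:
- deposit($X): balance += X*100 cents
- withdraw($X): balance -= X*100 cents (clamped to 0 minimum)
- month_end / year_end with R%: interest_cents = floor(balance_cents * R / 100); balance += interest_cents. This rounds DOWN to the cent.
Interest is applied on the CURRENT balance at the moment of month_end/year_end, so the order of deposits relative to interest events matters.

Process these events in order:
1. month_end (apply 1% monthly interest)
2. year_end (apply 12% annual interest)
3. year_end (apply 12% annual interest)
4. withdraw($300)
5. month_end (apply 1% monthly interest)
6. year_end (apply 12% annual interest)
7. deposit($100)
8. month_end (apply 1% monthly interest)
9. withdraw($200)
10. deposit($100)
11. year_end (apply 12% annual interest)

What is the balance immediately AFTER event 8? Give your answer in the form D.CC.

Answer: 1205.72

Derivation:
After 1 (month_end (apply 1% monthly interest)): balance=$1010.00 total_interest=$10.00
After 2 (year_end (apply 12% annual interest)): balance=$1131.20 total_interest=$131.20
After 3 (year_end (apply 12% annual interest)): balance=$1266.94 total_interest=$266.94
After 4 (withdraw($300)): balance=$966.94 total_interest=$266.94
After 5 (month_end (apply 1% monthly interest)): balance=$976.60 total_interest=$276.60
After 6 (year_end (apply 12% annual interest)): balance=$1093.79 total_interest=$393.79
After 7 (deposit($100)): balance=$1193.79 total_interest=$393.79
After 8 (month_end (apply 1% monthly interest)): balance=$1205.72 total_interest=$405.72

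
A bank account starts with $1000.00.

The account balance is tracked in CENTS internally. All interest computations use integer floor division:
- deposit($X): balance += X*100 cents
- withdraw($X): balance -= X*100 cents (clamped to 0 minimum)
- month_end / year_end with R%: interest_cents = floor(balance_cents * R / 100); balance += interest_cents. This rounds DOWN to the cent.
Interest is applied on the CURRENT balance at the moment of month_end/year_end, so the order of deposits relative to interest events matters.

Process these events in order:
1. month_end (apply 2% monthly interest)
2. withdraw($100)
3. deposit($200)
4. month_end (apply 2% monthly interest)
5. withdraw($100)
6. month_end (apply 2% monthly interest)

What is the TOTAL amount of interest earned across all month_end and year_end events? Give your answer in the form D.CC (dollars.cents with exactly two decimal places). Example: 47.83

After 1 (month_end (apply 2% monthly interest)): balance=$1020.00 total_interest=$20.00
After 2 (withdraw($100)): balance=$920.00 total_interest=$20.00
After 3 (deposit($200)): balance=$1120.00 total_interest=$20.00
After 4 (month_end (apply 2% monthly interest)): balance=$1142.40 total_interest=$42.40
After 5 (withdraw($100)): balance=$1042.40 total_interest=$42.40
After 6 (month_end (apply 2% monthly interest)): balance=$1063.24 total_interest=$63.24

Answer: 63.24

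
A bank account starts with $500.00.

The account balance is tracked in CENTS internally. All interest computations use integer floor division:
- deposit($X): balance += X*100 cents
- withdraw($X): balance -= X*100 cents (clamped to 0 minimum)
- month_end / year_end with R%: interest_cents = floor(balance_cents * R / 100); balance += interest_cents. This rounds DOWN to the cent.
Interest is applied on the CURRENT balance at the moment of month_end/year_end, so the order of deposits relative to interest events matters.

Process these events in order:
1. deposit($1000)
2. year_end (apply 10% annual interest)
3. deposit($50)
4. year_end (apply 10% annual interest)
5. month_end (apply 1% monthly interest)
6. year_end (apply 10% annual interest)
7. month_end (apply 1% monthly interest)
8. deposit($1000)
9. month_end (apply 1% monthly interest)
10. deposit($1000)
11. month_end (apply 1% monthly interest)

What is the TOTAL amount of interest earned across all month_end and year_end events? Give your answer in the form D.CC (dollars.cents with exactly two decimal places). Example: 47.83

Answer: 620.61

Derivation:
After 1 (deposit($1000)): balance=$1500.00 total_interest=$0.00
After 2 (year_end (apply 10% annual interest)): balance=$1650.00 total_interest=$150.00
After 3 (deposit($50)): balance=$1700.00 total_interest=$150.00
After 4 (year_end (apply 10% annual interest)): balance=$1870.00 total_interest=$320.00
After 5 (month_end (apply 1% monthly interest)): balance=$1888.70 total_interest=$338.70
After 6 (year_end (apply 10% annual interest)): balance=$2077.57 total_interest=$527.57
After 7 (month_end (apply 1% monthly interest)): balance=$2098.34 total_interest=$548.34
After 8 (deposit($1000)): balance=$3098.34 total_interest=$548.34
After 9 (month_end (apply 1% monthly interest)): balance=$3129.32 total_interest=$579.32
After 10 (deposit($1000)): balance=$4129.32 total_interest=$579.32
After 11 (month_end (apply 1% monthly interest)): balance=$4170.61 total_interest=$620.61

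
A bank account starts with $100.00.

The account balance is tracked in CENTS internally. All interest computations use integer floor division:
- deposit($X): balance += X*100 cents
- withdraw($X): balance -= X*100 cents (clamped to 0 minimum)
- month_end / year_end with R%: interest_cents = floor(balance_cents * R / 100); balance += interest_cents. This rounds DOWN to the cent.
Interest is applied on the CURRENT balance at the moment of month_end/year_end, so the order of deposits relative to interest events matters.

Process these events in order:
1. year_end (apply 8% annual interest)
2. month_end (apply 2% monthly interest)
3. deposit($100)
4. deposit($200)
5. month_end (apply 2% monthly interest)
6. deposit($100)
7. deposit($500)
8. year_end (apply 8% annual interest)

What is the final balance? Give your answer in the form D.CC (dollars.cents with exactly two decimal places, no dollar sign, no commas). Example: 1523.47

Answer: 1099.82

Derivation:
After 1 (year_end (apply 8% annual interest)): balance=$108.00 total_interest=$8.00
After 2 (month_end (apply 2% monthly interest)): balance=$110.16 total_interest=$10.16
After 3 (deposit($100)): balance=$210.16 total_interest=$10.16
After 4 (deposit($200)): balance=$410.16 total_interest=$10.16
After 5 (month_end (apply 2% monthly interest)): balance=$418.36 total_interest=$18.36
After 6 (deposit($100)): balance=$518.36 total_interest=$18.36
After 7 (deposit($500)): balance=$1018.36 total_interest=$18.36
After 8 (year_end (apply 8% annual interest)): balance=$1099.82 total_interest=$99.82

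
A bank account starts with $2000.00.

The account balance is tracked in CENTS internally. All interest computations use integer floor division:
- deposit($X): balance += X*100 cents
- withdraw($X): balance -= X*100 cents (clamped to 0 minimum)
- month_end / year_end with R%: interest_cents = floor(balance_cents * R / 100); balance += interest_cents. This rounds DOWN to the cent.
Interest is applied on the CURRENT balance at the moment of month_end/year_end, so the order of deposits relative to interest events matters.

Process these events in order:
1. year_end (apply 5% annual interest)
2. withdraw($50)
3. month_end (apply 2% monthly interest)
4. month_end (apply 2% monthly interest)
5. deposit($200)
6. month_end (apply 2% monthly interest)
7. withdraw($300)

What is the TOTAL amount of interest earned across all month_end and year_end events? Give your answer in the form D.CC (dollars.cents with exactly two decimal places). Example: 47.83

After 1 (year_end (apply 5% annual interest)): balance=$2100.00 total_interest=$100.00
After 2 (withdraw($50)): balance=$2050.00 total_interest=$100.00
After 3 (month_end (apply 2% monthly interest)): balance=$2091.00 total_interest=$141.00
After 4 (month_end (apply 2% monthly interest)): balance=$2132.82 total_interest=$182.82
After 5 (deposit($200)): balance=$2332.82 total_interest=$182.82
After 6 (month_end (apply 2% monthly interest)): balance=$2379.47 total_interest=$229.47
After 7 (withdraw($300)): balance=$2079.47 total_interest=$229.47

Answer: 229.47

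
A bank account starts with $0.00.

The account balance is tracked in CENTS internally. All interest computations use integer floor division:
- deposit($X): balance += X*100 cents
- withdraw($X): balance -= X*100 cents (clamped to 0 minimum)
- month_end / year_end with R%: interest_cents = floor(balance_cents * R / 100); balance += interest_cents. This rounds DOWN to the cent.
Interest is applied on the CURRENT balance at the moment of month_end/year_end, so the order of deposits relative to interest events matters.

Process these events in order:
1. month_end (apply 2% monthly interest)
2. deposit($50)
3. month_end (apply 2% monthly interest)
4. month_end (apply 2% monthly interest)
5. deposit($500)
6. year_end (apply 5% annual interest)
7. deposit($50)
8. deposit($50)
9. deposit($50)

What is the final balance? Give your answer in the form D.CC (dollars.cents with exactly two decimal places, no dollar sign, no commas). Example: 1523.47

After 1 (month_end (apply 2% monthly interest)): balance=$0.00 total_interest=$0.00
After 2 (deposit($50)): balance=$50.00 total_interest=$0.00
After 3 (month_end (apply 2% monthly interest)): balance=$51.00 total_interest=$1.00
After 4 (month_end (apply 2% monthly interest)): balance=$52.02 total_interest=$2.02
After 5 (deposit($500)): balance=$552.02 total_interest=$2.02
After 6 (year_end (apply 5% annual interest)): balance=$579.62 total_interest=$29.62
After 7 (deposit($50)): balance=$629.62 total_interest=$29.62
After 8 (deposit($50)): balance=$679.62 total_interest=$29.62
After 9 (deposit($50)): balance=$729.62 total_interest=$29.62

Answer: 729.62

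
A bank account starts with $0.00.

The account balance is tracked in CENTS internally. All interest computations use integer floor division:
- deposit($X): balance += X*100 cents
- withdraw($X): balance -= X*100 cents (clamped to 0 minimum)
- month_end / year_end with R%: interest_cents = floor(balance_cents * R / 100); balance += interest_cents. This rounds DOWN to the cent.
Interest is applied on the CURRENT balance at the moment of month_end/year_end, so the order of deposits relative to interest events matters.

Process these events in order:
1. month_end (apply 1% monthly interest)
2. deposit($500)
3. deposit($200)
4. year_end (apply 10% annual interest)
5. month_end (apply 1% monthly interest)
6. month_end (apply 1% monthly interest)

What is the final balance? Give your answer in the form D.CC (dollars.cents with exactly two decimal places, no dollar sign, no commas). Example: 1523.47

Answer: 785.47

Derivation:
After 1 (month_end (apply 1% monthly interest)): balance=$0.00 total_interest=$0.00
After 2 (deposit($500)): balance=$500.00 total_interest=$0.00
After 3 (deposit($200)): balance=$700.00 total_interest=$0.00
After 4 (year_end (apply 10% annual interest)): balance=$770.00 total_interest=$70.00
After 5 (month_end (apply 1% monthly interest)): balance=$777.70 total_interest=$77.70
After 6 (month_end (apply 1% monthly interest)): balance=$785.47 total_interest=$85.47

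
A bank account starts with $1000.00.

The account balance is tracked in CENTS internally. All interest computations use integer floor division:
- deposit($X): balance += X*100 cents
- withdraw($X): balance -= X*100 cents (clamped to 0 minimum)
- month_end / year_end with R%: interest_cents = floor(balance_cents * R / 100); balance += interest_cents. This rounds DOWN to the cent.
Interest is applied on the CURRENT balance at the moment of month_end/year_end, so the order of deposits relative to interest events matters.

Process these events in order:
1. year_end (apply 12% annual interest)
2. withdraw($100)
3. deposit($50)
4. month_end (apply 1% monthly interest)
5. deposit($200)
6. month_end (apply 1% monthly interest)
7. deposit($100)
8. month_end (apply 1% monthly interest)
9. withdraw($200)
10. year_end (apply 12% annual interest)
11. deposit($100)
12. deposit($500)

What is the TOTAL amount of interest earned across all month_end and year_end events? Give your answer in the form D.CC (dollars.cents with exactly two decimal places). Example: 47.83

After 1 (year_end (apply 12% annual interest)): balance=$1120.00 total_interest=$120.00
After 2 (withdraw($100)): balance=$1020.00 total_interest=$120.00
After 3 (deposit($50)): balance=$1070.00 total_interest=$120.00
After 4 (month_end (apply 1% monthly interest)): balance=$1080.70 total_interest=$130.70
After 5 (deposit($200)): balance=$1280.70 total_interest=$130.70
After 6 (month_end (apply 1% monthly interest)): balance=$1293.50 total_interest=$143.50
After 7 (deposit($100)): balance=$1393.50 total_interest=$143.50
After 8 (month_end (apply 1% monthly interest)): balance=$1407.43 total_interest=$157.43
After 9 (withdraw($200)): balance=$1207.43 total_interest=$157.43
After 10 (year_end (apply 12% annual interest)): balance=$1352.32 total_interest=$302.32
After 11 (deposit($100)): balance=$1452.32 total_interest=$302.32
After 12 (deposit($500)): balance=$1952.32 total_interest=$302.32

Answer: 302.32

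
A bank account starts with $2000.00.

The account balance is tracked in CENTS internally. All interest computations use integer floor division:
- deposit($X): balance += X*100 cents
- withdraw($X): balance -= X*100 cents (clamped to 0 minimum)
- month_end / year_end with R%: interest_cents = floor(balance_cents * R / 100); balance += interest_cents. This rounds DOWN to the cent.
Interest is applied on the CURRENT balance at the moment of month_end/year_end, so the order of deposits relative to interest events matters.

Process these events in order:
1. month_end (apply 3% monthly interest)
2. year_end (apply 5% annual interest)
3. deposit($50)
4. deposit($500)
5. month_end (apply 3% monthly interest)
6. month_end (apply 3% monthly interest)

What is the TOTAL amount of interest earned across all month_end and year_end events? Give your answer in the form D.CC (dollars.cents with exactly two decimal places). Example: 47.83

After 1 (month_end (apply 3% monthly interest)): balance=$2060.00 total_interest=$60.00
After 2 (year_end (apply 5% annual interest)): balance=$2163.00 total_interest=$163.00
After 3 (deposit($50)): balance=$2213.00 total_interest=$163.00
After 4 (deposit($500)): balance=$2713.00 total_interest=$163.00
After 5 (month_end (apply 3% monthly interest)): balance=$2794.39 total_interest=$244.39
After 6 (month_end (apply 3% monthly interest)): balance=$2878.22 total_interest=$328.22

Answer: 328.22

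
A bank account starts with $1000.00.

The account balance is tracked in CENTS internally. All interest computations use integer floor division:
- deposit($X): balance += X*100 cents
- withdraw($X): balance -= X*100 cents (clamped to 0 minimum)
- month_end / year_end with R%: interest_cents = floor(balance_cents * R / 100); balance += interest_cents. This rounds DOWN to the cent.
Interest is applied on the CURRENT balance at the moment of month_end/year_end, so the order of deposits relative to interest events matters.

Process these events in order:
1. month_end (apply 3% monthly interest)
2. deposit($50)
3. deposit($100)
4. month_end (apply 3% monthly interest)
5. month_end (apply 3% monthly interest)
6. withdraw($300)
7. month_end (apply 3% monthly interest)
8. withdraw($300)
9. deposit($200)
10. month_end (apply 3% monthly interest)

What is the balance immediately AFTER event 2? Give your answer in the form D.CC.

Answer: 1080.00

Derivation:
After 1 (month_end (apply 3% monthly interest)): balance=$1030.00 total_interest=$30.00
After 2 (deposit($50)): balance=$1080.00 total_interest=$30.00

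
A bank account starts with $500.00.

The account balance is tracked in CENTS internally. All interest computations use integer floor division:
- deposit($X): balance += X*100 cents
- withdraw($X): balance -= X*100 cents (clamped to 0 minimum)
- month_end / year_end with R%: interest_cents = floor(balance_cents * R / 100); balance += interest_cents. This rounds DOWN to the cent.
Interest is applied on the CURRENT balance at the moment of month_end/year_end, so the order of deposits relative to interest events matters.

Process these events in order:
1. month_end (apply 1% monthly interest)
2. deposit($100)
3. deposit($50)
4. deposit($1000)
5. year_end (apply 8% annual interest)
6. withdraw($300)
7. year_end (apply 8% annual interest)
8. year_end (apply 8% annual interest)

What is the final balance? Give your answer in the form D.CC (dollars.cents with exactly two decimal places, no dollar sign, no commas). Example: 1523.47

Answer: 1734.90

Derivation:
After 1 (month_end (apply 1% monthly interest)): balance=$505.00 total_interest=$5.00
After 2 (deposit($100)): balance=$605.00 total_interest=$5.00
After 3 (deposit($50)): balance=$655.00 total_interest=$5.00
After 4 (deposit($1000)): balance=$1655.00 total_interest=$5.00
After 5 (year_end (apply 8% annual interest)): balance=$1787.40 total_interest=$137.40
After 6 (withdraw($300)): balance=$1487.40 total_interest=$137.40
After 7 (year_end (apply 8% annual interest)): balance=$1606.39 total_interest=$256.39
After 8 (year_end (apply 8% annual interest)): balance=$1734.90 total_interest=$384.90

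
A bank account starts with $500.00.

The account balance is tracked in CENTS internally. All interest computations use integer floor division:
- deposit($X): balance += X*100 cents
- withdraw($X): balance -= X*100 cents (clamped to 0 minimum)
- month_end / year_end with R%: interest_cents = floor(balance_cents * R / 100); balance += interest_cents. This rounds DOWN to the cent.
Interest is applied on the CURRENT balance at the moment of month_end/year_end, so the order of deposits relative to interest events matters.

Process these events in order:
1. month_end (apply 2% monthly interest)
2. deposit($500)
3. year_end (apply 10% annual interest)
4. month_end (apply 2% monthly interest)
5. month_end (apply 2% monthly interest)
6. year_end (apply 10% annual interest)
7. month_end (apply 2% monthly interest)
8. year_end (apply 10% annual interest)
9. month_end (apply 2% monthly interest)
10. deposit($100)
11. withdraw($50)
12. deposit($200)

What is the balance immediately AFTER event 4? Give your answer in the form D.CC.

Answer: 1133.22

Derivation:
After 1 (month_end (apply 2% monthly interest)): balance=$510.00 total_interest=$10.00
After 2 (deposit($500)): balance=$1010.00 total_interest=$10.00
After 3 (year_end (apply 10% annual interest)): balance=$1111.00 total_interest=$111.00
After 4 (month_end (apply 2% monthly interest)): balance=$1133.22 total_interest=$133.22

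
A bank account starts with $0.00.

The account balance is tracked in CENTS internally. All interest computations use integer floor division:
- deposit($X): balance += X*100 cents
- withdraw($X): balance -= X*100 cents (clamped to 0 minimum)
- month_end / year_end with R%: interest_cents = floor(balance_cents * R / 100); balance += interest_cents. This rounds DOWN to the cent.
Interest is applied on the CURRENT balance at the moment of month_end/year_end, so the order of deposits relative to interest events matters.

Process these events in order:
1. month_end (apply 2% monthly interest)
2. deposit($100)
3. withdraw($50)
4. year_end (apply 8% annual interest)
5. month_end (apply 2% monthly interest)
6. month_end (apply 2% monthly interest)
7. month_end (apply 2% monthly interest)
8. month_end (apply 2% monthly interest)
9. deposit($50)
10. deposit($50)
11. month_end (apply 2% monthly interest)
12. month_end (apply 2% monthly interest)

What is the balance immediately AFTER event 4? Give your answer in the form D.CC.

After 1 (month_end (apply 2% monthly interest)): balance=$0.00 total_interest=$0.00
After 2 (deposit($100)): balance=$100.00 total_interest=$0.00
After 3 (withdraw($50)): balance=$50.00 total_interest=$0.00
After 4 (year_end (apply 8% annual interest)): balance=$54.00 total_interest=$4.00

Answer: 54.00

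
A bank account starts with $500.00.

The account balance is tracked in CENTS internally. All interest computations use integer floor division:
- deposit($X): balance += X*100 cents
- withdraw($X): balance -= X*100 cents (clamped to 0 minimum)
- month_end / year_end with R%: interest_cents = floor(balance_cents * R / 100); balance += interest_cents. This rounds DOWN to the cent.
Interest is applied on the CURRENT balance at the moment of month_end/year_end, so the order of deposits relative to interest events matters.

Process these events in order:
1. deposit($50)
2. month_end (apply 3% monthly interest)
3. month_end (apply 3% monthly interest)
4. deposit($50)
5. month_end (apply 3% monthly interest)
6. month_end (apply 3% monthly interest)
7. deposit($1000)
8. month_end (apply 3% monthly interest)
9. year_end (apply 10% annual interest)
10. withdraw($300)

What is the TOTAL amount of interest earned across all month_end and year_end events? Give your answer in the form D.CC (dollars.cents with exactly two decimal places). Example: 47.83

After 1 (deposit($50)): balance=$550.00 total_interest=$0.00
After 2 (month_end (apply 3% monthly interest)): balance=$566.50 total_interest=$16.50
After 3 (month_end (apply 3% monthly interest)): balance=$583.49 total_interest=$33.49
After 4 (deposit($50)): balance=$633.49 total_interest=$33.49
After 5 (month_end (apply 3% monthly interest)): balance=$652.49 total_interest=$52.49
After 6 (month_end (apply 3% monthly interest)): balance=$672.06 total_interest=$72.06
After 7 (deposit($1000)): balance=$1672.06 total_interest=$72.06
After 8 (month_end (apply 3% monthly interest)): balance=$1722.22 total_interest=$122.22
After 9 (year_end (apply 10% annual interest)): balance=$1894.44 total_interest=$294.44
After 10 (withdraw($300)): balance=$1594.44 total_interest=$294.44

Answer: 294.44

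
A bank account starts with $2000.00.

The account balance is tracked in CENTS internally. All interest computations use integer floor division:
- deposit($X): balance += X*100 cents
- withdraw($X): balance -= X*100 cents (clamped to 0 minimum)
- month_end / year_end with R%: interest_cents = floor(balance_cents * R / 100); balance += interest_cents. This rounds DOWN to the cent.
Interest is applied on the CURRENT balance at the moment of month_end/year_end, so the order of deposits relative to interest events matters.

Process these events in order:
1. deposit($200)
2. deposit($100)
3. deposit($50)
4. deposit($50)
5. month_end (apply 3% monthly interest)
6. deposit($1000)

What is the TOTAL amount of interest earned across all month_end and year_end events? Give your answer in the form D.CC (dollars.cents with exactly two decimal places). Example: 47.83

After 1 (deposit($200)): balance=$2200.00 total_interest=$0.00
After 2 (deposit($100)): balance=$2300.00 total_interest=$0.00
After 3 (deposit($50)): balance=$2350.00 total_interest=$0.00
After 4 (deposit($50)): balance=$2400.00 total_interest=$0.00
After 5 (month_end (apply 3% monthly interest)): balance=$2472.00 total_interest=$72.00
After 6 (deposit($1000)): balance=$3472.00 total_interest=$72.00

Answer: 72.00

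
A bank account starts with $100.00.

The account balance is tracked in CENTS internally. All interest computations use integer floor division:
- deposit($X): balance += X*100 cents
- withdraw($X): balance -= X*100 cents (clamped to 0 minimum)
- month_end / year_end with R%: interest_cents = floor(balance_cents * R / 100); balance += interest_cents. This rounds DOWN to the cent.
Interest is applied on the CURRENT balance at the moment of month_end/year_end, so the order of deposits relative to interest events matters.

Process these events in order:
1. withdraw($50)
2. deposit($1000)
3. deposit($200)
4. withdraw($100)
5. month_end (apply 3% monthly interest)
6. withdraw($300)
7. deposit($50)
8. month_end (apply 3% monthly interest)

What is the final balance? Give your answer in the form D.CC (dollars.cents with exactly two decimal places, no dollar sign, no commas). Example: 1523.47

After 1 (withdraw($50)): balance=$50.00 total_interest=$0.00
After 2 (deposit($1000)): balance=$1050.00 total_interest=$0.00
After 3 (deposit($200)): balance=$1250.00 total_interest=$0.00
After 4 (withdraw($100)): balance=$1150.00 total_interest=$0.00
After 5 (month_end (apply 3% monthly interest)): balance=$1184.50 total_interest=$34.50
After 6 (withdraw($300)): balance=$884.50 total_interest=$34.50
After 7 (deposit($50)): balance=$934.50 total_interest=$34.50
After 8 (month_end (apply 3% monthly interest)): balance=$962.53 total_interest=$62.53

Answer: 962.53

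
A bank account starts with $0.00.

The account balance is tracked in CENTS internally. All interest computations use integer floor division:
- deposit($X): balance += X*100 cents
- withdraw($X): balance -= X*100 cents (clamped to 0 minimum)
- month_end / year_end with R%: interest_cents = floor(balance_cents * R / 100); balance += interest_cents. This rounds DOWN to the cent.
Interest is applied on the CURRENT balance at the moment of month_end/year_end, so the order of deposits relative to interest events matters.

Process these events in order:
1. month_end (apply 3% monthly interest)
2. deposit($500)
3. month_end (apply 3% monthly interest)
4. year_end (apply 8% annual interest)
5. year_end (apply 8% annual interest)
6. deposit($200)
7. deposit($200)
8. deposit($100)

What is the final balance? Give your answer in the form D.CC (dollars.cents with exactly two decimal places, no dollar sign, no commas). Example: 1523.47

Answer: 1100.69

Derivation:
After 1 (month_end (apply 3% monthly interest)): balance=$0.00 total_interest=$0.00
After 2 (deposit($500)): balance=$500.00 total_interest=$0.00
After 3 (month_end (apply 3% monthly interest)): balance=$515.00 total_interest=$15.00
After 4 (year_end (apply 8% annual interest)): balance=$556.20 total_interest=$56.20
After 5 (year_end (apply 8% annual interest)): balance=$600.69 total_interest=$100.69
After 6 (deposit($200)): balance=$800.69 total_interest=$100.69
After 7 (deposit($200)): balance=$1000.69 total_interest=$100.69
After 8 (deposit($100)): balance=$1100.69 total_interest=$100.69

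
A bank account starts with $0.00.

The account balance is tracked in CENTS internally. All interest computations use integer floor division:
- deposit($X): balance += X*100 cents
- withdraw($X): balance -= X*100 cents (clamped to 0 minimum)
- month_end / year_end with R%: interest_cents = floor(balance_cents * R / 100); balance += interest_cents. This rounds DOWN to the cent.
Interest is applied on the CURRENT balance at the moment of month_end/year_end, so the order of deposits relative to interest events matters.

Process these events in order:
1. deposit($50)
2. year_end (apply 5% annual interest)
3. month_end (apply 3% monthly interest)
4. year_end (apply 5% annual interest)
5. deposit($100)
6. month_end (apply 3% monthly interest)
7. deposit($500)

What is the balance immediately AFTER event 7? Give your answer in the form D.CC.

After 1 (deposit($50)): balance=$50.00 total_interest=$0.00
After 2 (year_end (apply 5% annual interest)): balance=$52.50 total_interest=$2.50
After 3 (month_end (apply 3% monthly interest)): balance=$54.07 total_interest=$4.07
After 4 (year_end (apply 5% annual interest)): balance=$56.77 total_interest=$6.77
After 5 (deposit($100)): balance=$156.77 total_interest=$6.77
After 6 (month_end (apply 3% monthly interest)): balance=$161.47 total_interest=$11.47
After 7 (deposit($500)): balance=$661.47 total_interest=$11.47

Answer: 661.47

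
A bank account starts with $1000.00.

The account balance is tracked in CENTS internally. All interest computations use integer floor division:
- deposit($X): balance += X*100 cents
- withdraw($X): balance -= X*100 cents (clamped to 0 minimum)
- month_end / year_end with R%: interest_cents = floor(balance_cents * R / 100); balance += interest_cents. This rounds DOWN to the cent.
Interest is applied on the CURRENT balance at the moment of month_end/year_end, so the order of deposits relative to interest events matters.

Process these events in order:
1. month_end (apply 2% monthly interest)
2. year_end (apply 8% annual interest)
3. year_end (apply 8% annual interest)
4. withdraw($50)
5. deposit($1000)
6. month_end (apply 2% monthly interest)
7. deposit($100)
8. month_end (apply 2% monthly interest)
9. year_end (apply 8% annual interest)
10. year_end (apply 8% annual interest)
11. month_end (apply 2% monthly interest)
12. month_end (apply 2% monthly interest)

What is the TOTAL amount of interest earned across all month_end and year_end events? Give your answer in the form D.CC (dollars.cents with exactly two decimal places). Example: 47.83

After 1 (month_end (apply 2% monthly interest)): balance=$1020.00 total_interest=$20.00
After 2 (year_end (apply 8% annual interest)): balance=$1101.60 total_interest=$101.60
After 3 (year_end (apply 8% annual interest)): balance=$1189.72 total_interest=$189.72
After 4 (withdraw($50)): balance=$1139.72 total_interest=$189.72
After 5 (deposit($1000)): balance=$2139.72 total_interest=$189.72
After 6 (month_end (apply 2% monthly interest)): balance=$2182.51 total_interest=$232.51
After 7 (deposit($100)): balance=$2282.51 total_interest=$232.51
After 8 (month_end (apply 2% monthly interest)): balance=$2328.16 total_interest=$278.16
After 9 (year_end (apply 8% annual interest)): balance=$2514.41 total_interest=$464.41
After 10 (year_end (apply 8% annual interest)): balance=$2715.56 total_interest=$665.56
After 11 (month_end (apply 2% monthly interest)): balance=$2769.87 total_interest=$719.87
After 12 (month_end (apply 2% monthly interest)): balance=$2825.26 total_interest=$775.26

Answer: 775.26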